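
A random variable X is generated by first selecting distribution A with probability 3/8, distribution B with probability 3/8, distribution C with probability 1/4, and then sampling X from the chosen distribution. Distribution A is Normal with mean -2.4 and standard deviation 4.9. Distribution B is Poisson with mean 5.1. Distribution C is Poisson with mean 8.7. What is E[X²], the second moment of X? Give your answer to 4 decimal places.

43.9275

For each component E[X²] = Var + (mean)², giving A: 29.77; B: 31.11; C: 84.39.
Overall E[X²] = 0.375·29.77 + 0.375·31.11 + 0.25·84.39 = 43.9275.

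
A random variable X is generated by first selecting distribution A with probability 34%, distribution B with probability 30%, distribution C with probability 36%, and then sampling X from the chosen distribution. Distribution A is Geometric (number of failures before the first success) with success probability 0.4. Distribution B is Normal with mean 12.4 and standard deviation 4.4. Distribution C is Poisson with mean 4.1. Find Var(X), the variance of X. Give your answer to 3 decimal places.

28.945

Per component, A: μ=1.5, E[X²]=6; B: μ=12.4, E[X²]=173.12; C: μ=4.1, E[X²]=20.91.
E[X] = 0.34·1.5 + 0.3·12.4 + 0.36·4.1 = 5.706.
E[X²] = 0.34·6 + 0.3·173.12 + 0.36·20.91 = 61.5036.
Var(X) = E[X²] − (E[X])² = 61.5036 − 32.5584 = 28.9452.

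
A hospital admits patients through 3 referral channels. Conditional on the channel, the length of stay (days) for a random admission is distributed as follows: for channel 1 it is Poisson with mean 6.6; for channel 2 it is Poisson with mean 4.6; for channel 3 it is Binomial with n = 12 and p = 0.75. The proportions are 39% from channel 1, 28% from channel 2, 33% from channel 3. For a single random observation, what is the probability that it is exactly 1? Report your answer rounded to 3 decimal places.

0.016

Conditional on each channel, P(X = 1): 1: 0.00897843; 2: 0.0462384; 3: 2.14577e-06.
By total probability, P(X = 1) = 0.39·0.00897843 + 0.28·0.0462384 + 0.33·2.14577e-06 = 0.0164491.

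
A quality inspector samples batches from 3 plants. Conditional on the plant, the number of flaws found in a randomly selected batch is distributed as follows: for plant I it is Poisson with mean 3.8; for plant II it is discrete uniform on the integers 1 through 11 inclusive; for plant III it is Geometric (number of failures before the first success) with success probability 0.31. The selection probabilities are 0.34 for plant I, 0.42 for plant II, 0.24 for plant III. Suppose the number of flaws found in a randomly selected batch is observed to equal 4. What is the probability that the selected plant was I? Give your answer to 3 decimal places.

0.546

Likelihoods P(X=4 | ·): I: 0.194359; II: 0.0909091; III: 0.0702681.
Posterior ∝ prior × likelihood. Numerator for I: 0.34·0.194359 = 0.066082.
Normalizing constant: 0.34·0.194359 + 0.42·0.0909091 + 0.24·0.0702681 = 0.121128.
P(I | observation) = 0.066082 / 0.121128 = 0.545554.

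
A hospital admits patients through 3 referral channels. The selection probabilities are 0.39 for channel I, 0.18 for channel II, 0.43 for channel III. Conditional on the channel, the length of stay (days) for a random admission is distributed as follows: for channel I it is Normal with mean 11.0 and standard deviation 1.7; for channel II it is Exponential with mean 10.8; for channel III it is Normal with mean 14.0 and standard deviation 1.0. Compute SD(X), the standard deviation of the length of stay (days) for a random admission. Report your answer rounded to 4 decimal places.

4.9857

Per component, I: μ=11, E[X²]=123.89; II: μ=10.8, E[X²]=233.28; III: μ=14, E[X²]=197.
E[X] = 0.39·11 + 0.18·10.8 + 0.43·14 = 12.254.
E[X²] = 0.39·123.89 + 0.18·233.28 + 0.43·197 = 175.017.
Var(X) = E[X²] − (E[X])² = 175.017 − 150.161 = 24.857.
SD(X) = √24.857 = 4.98568.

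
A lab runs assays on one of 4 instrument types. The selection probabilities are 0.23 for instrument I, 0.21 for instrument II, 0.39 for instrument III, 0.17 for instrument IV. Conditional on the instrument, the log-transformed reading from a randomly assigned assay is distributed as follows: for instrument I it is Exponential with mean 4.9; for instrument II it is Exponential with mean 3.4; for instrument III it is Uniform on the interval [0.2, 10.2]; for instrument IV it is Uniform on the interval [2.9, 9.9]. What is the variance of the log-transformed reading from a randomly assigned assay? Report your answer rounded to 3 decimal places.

12.781

Per component, I: μ=4.9, E[X²]=48.02; II: μ=3.4, E[X²]=23.12; III: μ=5.2, E[X²]=35.3733; IV: μ=6.4, E[X²]=45.0433.
E[X] = 0.23·4.9 + 0.21·3.4 + 0.39·5.2 + 0.17·6.4 = 4.957.
E[X²] = 0.23·48.02 + 0.21·23.12 + 0.39·35.3733 + 0.17·45.0433 = 37.3528.
Var(X) = E[X²] − (E[X])² = 37.3528 − 24.5718 = 12.7809.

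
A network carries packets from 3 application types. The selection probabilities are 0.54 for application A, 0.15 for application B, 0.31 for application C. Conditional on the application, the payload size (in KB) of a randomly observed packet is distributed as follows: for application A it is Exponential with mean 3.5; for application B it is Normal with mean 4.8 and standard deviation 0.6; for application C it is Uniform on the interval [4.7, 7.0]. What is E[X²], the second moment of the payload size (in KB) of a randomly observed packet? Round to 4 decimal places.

27.4856

For each component E[X²] = Var + (mean)², giving A: 24.5; B: 23.4; C: 34.6633.
Overall E[X²] = 0.54·24.5 + 0.15·23.4 + 0.31·34.6633 = 27.4856.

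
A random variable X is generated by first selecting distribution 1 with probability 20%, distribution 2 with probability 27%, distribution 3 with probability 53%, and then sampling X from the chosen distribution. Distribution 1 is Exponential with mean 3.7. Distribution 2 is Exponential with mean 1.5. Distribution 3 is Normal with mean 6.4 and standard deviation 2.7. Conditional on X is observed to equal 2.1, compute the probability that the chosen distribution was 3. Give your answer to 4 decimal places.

0.2270

Likelihoods f(2.1 | ·): 1: 0.153217; 2: 0.164398; 3: 0.0415704.
Posterior ∝ prior × likelihood. Numerator for 3: 0.53·0.0415704 = 0.0220323.
Normalizing constant: 0.2·0.153217 + 0.27·0.164398 + 0.53·0.0415704 = 0.0970632.
P(3 | observation) = 0.0220323 / 0.0970632 = 0.22699.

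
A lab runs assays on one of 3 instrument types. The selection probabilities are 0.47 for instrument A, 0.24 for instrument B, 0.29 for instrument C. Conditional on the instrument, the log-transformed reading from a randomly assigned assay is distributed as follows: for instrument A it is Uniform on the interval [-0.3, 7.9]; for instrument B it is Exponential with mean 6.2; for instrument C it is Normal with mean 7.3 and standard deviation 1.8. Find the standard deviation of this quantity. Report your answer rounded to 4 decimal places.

Per component, A: μ=3.8, E[X²]=20.0433; B: μ=6.2, E[X²]=76.88; C: μ=7.3, E[X²]=56.53.
E[X] = 0.47·3.8 + 0.24·6.2 + 0.29·7.3 = 5.391.
E[X²] = 0.47·20.0433 + 0.24·76.88 + 0.29·56.53 = 44.2653.
Var(X) = E[X²] − (E[X])² = 44.2653 − 29.0629 = 15.2024.
SD(X) = √15.2024 = 3.89902.

3.8990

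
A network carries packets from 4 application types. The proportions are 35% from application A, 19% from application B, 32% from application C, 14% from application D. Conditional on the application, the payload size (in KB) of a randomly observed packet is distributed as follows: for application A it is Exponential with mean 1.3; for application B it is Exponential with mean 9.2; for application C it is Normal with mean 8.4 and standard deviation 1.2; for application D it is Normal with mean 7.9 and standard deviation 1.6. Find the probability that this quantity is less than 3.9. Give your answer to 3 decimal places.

Conditional on each application, P(X < 3.9): A: 0.950213; B: 0.345519; C: 8.84173e-05; D: 0.00620967.
By total probability, P(X < 3.9) = 0.35·0.950213 + 0.19·0.345519 + 0.32·8.84173e-05 + 0.14·0.00620967 = 0.399121.

0.399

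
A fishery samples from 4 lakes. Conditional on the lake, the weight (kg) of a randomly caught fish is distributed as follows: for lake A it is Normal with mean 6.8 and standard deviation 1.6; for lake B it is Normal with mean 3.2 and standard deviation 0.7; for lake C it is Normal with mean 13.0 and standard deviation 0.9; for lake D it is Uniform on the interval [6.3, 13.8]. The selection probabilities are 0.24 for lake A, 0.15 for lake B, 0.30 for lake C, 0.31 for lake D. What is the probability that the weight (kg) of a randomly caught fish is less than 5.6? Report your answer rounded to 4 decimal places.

0.2043

Conditional on each lake, P(X < 5.6): A: 0.226627; B: 0.999697; C: 1.11022e-16; D: 0.
By total probability, P(X < 5.6) = 0.24·0.226627 + 0.15·0.999697 + 0.3·1.11022e-16 + 0.31·0 = 0.204345.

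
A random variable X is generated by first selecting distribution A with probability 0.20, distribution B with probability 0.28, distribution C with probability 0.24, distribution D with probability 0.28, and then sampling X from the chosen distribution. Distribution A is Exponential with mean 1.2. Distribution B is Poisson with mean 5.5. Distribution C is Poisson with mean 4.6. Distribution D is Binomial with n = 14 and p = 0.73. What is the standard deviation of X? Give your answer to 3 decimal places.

3.711

Per component, A: μ=1.2, E[X²]=2.88; B: μ=5.5, E[X²]=35.75; C: μ=4.6, E[X²]=25.76; D: μ=10.22, E[X²]=107.208.
E[X] = 0.2·1.2 + 0.28·5.5 + 0.24·4.6 + 0.28·10.22 = 5.7456.
E[X²] = 0.2·2.88 + 0.28·35.75 + 0.24·25.76 + 0.28·107.208 = 46.7866.
Var(X) = E[X²] − (E[X])² = 46.7866 − 33.0119 = 13.7747.
SD(X) = √13.7747 = 3.71142.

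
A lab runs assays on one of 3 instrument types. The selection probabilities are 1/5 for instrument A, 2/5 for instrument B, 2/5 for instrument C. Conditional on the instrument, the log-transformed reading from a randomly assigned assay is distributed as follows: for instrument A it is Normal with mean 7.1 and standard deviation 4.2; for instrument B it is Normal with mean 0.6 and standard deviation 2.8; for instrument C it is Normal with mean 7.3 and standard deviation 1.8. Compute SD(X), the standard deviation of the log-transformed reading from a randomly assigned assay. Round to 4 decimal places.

4.3041

Per component, A: μ=7.1, E[X²]=68.05; B: μ=0.6, E[X²]=8.2; C: μ=7.3, E[X²]=56.53.
E[X] = 0.2·7.1 + 0.4·0.6 + 0.4·7.3 = 4.58.
E[X²] = 0.2·68.05 + 0.4·8.2 + 0.4·56.53 = 39.502.
Var(X) = E[X²] − (E[X])² = 39.502 − 20.9764 = 18.5256.
SD(X) = √18.5256 = 4.30414.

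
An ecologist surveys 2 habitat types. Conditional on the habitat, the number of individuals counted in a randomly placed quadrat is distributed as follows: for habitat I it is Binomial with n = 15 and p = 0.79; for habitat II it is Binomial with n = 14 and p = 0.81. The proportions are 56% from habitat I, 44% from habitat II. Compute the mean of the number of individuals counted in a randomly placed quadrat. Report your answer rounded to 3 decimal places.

Component means — I: 11.85; II: 11.34.
E[X] = 0.56·11.85 + 0.44·11.34 = 11.6256.

11.626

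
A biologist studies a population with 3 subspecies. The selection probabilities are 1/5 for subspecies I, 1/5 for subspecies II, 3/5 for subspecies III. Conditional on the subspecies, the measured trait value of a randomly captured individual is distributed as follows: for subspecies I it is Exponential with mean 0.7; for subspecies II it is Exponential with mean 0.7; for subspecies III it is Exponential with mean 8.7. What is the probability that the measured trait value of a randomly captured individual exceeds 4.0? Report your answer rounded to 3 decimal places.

0.380

Conditional on each subspecies, P(X > 4.0): I: 0.00329851; II: 0.00329851; III: 0.631429.
By total probability, P(X > 4.0) = 0.2·0.00329851 + 0.2·0.00329851 + 0.6·0.631429 = 0.380177.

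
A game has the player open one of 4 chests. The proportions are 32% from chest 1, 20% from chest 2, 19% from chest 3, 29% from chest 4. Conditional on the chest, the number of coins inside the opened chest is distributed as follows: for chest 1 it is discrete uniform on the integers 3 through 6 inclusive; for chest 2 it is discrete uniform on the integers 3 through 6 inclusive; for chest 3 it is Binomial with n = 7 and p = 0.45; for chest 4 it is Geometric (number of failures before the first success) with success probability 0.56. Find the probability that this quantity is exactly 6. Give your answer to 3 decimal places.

0.137

Conditional on each chest, P(X = 6): 1: 0.25; 2: 0.25; 3: 0.0319695; 4: 0.00406354.
By total probability, P(X = 6) = 0.32·0.25 + 0.2·0.25 + 0.19·0.0319695 + 0.29·0.00406354 = 0.137253.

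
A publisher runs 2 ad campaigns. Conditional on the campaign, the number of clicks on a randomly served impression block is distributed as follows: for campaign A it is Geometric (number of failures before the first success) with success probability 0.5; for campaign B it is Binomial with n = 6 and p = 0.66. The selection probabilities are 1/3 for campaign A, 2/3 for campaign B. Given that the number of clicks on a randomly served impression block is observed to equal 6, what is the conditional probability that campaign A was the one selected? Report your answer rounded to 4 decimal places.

0.0451

Likelihoods P(X=6 | ·): A: 0.0078125; B: 0.082654.
Posterior ∝ prior × likelihood. Numerator for A: 0.333333·0.0078125 = 0.00260417.
Normalizing constant: 0.333333·0.0078125 + 0.666667·0.082654 = 0.0577068.
P(A | observation) = 0.00260417 / 0.0577068 = 0.0451276.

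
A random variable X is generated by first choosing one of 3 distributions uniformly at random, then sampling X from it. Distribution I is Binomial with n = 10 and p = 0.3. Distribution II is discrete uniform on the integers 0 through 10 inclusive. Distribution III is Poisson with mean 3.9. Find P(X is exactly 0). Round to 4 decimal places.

0.0465

Conditional on each component, P(X = 0): I: 0.0282475; II: 0.0909091; III: 0.0202419.
By total probability, P(X = 0) = 0.333333·0.0282475 + 0.333333·0.0909091 + 0.333333·0.0202419 = 0.0464662.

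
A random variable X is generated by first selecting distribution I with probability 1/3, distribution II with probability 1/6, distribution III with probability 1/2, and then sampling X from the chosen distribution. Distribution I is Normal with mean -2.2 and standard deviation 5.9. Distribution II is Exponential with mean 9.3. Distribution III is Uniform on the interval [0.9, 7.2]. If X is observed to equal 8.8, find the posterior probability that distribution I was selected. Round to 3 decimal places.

Likelihoods f(8.8 | ·): I: 0.0118919; II: 0.0417419; III: 0.
Posterior ∝ prior × likelihood. Numerator for I: 0.333333·0.0118919 = 0.00396397.
Normalizing constant: 0.333333·0.0118919 + 0.166667·0.0417419 + 0.5·0 = 0.0109209.
P(I | observation) = 0.00396397 / 0.0109209 = 0.362969.

0.363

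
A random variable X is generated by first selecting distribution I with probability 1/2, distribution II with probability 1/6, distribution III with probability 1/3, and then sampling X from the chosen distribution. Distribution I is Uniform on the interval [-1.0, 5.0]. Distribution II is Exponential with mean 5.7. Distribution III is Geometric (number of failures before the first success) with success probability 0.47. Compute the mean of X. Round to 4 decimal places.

2.3259

Component means — I: 2; II: 5.7; III: 1.12766.
E[X] = 0.5·2 + 0.166667·5.7 + 0.333333·1.12766 = 2.32589.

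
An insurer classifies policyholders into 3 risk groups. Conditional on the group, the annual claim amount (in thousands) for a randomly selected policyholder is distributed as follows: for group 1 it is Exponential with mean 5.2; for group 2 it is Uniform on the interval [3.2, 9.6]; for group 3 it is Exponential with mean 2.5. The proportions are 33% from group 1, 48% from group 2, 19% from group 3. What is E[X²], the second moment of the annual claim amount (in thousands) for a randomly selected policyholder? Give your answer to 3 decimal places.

41.521

For each component E[X²] = Var + (mean)², giving 1: 54.08; 2: 44.3733; 3: 12.5.
Overall E[X²] = 0.33·54.08 + 0.48·44.3733 + 0.19·12.5 = 41.5206.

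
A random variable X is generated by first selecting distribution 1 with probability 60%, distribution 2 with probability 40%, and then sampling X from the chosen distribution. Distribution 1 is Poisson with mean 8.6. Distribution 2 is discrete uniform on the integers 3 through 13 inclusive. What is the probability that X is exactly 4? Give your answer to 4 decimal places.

Conditional on each component, P(X = 4): 1: 0.0419614; 2: 0.0909091.
By total probability, P(X = 4) = 0.6·0.0419614 + 0.4·0.0909091 = 0.0615405.

0.0615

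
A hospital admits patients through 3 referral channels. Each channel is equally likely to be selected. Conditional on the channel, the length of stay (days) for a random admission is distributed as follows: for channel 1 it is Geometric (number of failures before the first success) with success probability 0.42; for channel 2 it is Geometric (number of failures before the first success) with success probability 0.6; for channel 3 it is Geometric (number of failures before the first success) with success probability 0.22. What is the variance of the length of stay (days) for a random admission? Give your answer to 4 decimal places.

Per component, 1: μ=1.38095, E[X²]=5.19501; 2: μ=0.666667, E[X²]=1.55556; 3: μ=3.54545, E[X²]=28.686.
E[X] = 0.333333·1.38095 + 0.333333·0.666667 + 0.333333·3.54545 = 1.86436.
E[X²] = 0.333333·5.19501 + 0.333333·1.55556 + 0.333333·28.686 = 11.8122.
Var(X) = E[X²] − (E[X])² = 11.8122 − 3.47583 = 8.33634.

8.3363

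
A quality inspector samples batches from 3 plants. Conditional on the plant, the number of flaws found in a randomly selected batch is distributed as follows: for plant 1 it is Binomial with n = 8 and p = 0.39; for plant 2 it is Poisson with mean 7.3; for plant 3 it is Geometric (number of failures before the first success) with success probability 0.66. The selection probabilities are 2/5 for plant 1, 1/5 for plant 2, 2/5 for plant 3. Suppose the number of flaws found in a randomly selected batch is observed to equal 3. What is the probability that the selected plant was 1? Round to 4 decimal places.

Likelihoods P(X=3 | ·): 1: 0.280563; 2: 0.0437993; 3: 0.0259406.
Posterior ∝ prior × likelihood. Numerator for 1: 0.4·0.280563 = 0.112225.
Normalizing constant: 0.4·0.280563 + 0.2·0.0437993 + 0.4·0.0259406 = 0.131361.
P(1 | observation) = 0.112225 / 0.131361 = 0.854325.

0.8543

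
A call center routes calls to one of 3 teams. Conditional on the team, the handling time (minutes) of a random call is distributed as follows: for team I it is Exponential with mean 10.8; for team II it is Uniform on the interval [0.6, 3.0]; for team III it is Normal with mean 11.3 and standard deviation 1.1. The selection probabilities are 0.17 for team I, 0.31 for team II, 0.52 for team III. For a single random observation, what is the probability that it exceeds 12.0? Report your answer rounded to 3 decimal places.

Conditional on each team, P(X > 12.0): I: 0.329193; II: 0; III: 0.26227.
By total probability, P(X > 12.0) = 0.17·0.329193 + 0.31·0 + 0.52·0.26227 = 0.192343.

0.192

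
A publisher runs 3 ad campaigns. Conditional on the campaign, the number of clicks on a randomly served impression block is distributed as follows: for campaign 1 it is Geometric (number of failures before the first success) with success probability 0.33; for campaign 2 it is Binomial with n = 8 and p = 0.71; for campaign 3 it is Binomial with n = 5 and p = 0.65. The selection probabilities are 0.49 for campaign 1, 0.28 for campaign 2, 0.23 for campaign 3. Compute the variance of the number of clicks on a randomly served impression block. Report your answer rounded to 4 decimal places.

6.1130

Per component, 1: μ=2.0303, E[X²]=10.2746; 2: μ=5.68, E[X²]=33.9096; 3: μ=3.25, E[X²]=11.7.
E[X] = 0.49·2.0303 + 0.28·5.68 + 0.23·3.25 = 3.33275.
E[X²] = 0.49·10.2746 + 0.28·33.9096 + 0.23·11.7 = 17.2202.
Var(X) = E[X²] − (E[X])² = 17.2202 − 11.1072 = 6.11301.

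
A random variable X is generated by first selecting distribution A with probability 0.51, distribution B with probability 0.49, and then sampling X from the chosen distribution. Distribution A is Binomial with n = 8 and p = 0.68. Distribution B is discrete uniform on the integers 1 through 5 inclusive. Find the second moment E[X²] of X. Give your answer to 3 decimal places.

For each component E[X²] = Var + (mean)², giving A: 31.3344; B: 11.
Overall E[X²] = 0.51·31.3344 + 0.49·11 = 21.3705.

21.371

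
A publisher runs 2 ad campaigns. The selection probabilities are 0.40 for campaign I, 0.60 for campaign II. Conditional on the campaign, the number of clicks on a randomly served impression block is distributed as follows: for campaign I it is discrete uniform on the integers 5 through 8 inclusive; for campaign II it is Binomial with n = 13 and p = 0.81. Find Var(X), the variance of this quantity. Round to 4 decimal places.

Per component, I: μ=6.5, E[X²]=43.5; II: μ=10.53, E[X²]=112.882.
E[X] = 0.4·6.5 + 0.6·10.53 = 8.918.
E[X²] = 0.4·43.5 + 0.6·112.882 = 85.129.
Var(X) = E[X²] − (E[X])² = 85.129 − 79.5307 = 5.59824.

5.5982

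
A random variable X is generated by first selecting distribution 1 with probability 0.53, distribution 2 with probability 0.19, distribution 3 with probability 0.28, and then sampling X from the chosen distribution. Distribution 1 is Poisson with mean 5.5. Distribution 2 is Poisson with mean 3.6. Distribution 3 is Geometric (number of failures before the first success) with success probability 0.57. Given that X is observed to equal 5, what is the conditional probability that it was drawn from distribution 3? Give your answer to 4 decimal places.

Likelihoods P(X=5 | ·): 1: 0.171401; 2: 0.13768; 3: 0.00837948.
Posterior ∝ prior × likelihood. Numerator for 3: 0.28·0.00837948 = 0.00234625.
Normalizing constant: 0.53·0.171401 + 0.19·0.13768 + 0.28·0.00837948 = 0.119348.
P(3 | observation) = 0.00234625 / 0.119348 = 0.019659.

0.0197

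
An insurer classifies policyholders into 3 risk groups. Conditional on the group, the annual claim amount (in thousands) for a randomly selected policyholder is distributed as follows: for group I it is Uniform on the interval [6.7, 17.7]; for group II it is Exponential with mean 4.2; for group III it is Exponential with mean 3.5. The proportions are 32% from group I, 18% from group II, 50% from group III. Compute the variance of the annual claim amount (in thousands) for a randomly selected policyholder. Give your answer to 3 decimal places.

28.368

Per component, I: μ=12.2, E[X²]=158.923; II: μ=4.2, E[X²]=35.28; III: μ=3.5, E[X²]=24.5.
E[X] = 0.32·12.2 + 0.18·4.2 + 0.5·3.5 = 6.41.
E[X²] = 0.32·158.923 + 0.18·35.28 + 0.5·24.5 = 69.4559.
Var(X) = E[X²] − (E[X])² = 69.4559 − 41.0881 = 28.3678.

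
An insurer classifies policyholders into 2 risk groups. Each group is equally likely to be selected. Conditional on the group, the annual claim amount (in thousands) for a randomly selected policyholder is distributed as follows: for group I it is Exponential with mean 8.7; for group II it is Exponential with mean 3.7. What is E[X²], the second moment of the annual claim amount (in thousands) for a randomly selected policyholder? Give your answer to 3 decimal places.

For each component E[X²] = Var + (mean)², giving I: 151.38; II: 27.38.
Overall E[X²] = 0.5·151.38 + 0.5·27.38 = 89.38.

89.380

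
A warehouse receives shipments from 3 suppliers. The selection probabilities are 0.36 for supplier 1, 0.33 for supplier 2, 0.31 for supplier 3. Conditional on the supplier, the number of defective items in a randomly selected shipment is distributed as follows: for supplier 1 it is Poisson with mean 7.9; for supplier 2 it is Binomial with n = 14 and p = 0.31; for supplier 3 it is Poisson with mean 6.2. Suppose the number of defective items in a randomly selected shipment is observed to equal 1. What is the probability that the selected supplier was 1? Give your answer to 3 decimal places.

0.064

Likelihoods P(X=1 | ·): 1: 0.00292887; 2: 0.0348761; 3: 0.0125825.
Posterior ∝ prior × likelihood. Numerator for 1: 0.36·0.00292887 = 0.00105439.
Normalizing constant: 0.36·0.00292887 + 0.33·0.0348761 + 0.31·0.0125825 = 0.0164641.
P(1 | observation) = 0.00105439 / 0.0164641 = 0.0640421.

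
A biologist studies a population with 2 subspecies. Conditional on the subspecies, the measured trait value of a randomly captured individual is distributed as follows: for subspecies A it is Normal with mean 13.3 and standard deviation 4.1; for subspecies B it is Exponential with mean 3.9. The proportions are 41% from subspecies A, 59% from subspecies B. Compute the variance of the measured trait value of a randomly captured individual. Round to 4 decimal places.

37.2403

Per component, A: μ=13.3, E[X²]=193.7; B: μ=3.9, E[X²]=30.42.
E[X] = 0.41·13.3 + 0.59·3.9 = 7.754.
E[X²] = 0.41·193.7 + 0.59·30.42 = 97.3648.
Var(X) = E[X²] − (E[X])² = 97.3648 − 60.1245 = 37.2403.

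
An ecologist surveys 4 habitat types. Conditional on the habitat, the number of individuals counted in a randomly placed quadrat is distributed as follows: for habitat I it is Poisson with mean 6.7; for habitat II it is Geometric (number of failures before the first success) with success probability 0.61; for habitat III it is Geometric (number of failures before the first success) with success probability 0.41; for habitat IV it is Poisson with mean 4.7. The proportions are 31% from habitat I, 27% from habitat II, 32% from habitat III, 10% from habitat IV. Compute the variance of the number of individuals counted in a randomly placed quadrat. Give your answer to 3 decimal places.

Per component, I: μ=6.7, E[X²]=51.59; II: μ=0.639344, E[X²]=1.45687; III: μ=1.43902, E[X²]=5.58061; IV: μ=4.7, E[X²]=26.79.
E[X] = 0.31·6.7 + 0.27·0.639344 + 0.32·1.43902 + 0.1·4.7 = 3.18011.
E[X²] = 0.31·51.59 + 0.27·1.45687 + 0.32·5.58061 + 0.1·26.79 = 20.851.
Var(X) = E[X²] − (E[X])² = 20.851 − 10.1131 = 10.7379.

10.738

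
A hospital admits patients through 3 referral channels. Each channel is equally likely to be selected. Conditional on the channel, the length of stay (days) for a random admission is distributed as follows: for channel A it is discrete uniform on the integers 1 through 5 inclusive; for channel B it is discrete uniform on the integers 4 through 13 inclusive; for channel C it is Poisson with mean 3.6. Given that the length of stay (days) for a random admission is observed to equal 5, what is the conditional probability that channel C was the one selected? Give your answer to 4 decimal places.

0.3146

Likelihoods P(X=5 | ·): A: 0.2; B: 0.1; C: 0.13768.
Posterior ∝ prior × likelihood. Numerator for C: 0.333333·0.13768 = 0.0458934.
Normalizing constant: 0.333333·0.2 + 0.333333·0.1 + 0.333333·0.13768 = 0.145893.
P(C | observation) = 0.0458934 / 0.145893 = 0.314568.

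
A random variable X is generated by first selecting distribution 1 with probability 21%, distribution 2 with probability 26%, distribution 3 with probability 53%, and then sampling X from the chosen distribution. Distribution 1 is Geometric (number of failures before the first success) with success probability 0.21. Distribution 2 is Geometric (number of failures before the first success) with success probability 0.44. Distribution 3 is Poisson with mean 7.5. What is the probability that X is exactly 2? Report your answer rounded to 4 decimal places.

0.0716

Conditional on each component, P(X = 2): 1: 0.131061; 2: 0.137984; 3: 0.0155555.
By total probability, P(X = 2) = 0.21·0.131061 + 0.26·0.137984 + 0.53·0.0155555 = 0.0716431.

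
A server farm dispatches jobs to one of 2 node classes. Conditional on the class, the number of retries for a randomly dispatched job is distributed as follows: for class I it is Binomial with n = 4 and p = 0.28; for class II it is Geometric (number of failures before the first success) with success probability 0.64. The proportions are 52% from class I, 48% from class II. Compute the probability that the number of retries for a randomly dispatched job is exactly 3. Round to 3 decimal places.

Conditional on each class, P(X = 3): I: 0.0632218; II: 0.0298598.
By total probability, P(X = 3) = 0.52·0.0632218 + 0.48·0.0298598 = 0.047208.

0.047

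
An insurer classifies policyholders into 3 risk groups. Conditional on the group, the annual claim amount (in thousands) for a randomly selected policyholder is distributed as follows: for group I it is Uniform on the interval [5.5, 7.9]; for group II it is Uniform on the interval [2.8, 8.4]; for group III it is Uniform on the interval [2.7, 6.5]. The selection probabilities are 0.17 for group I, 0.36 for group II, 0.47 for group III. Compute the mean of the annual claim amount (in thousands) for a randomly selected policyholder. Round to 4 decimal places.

Component means — I: 6.7; II: 5.6; III: 4.6.
E[X] = 0.17·6.7 + 0.36·5.6 + 0.47·4.6 = 5.317.

5.3170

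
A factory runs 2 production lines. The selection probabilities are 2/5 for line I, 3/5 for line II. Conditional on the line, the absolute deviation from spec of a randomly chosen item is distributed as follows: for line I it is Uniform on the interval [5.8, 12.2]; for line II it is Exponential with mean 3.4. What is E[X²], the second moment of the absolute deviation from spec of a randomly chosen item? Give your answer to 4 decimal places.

For each component E[X²] = Var + (mean)², giving I: 84.4133; II: 23.12.
Overall E[X²] = 0.4·84.4133 + 0.6·23.12 = 47.6373.

47.6373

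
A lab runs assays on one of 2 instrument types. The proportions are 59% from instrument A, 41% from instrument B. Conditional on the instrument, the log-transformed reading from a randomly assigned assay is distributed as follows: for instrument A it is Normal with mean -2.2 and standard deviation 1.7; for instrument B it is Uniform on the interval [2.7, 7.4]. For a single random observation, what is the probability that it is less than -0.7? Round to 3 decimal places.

0.479

Conditional on each instrument, P(X < -0.7): A: 0.811207; B: 0.
By total probability, P(X < -0.7) = 0.59·0.811207 + 0.41·0 = 0.478612.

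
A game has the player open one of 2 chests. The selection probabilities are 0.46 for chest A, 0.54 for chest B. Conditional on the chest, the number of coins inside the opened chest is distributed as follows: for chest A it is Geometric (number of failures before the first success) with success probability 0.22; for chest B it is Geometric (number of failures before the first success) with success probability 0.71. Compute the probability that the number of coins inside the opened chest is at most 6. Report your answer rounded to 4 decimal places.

Conditional on each chest, P(X ≤ 6): A: 0.824344; B: 0.999828.
By total probability, P(X ≤ 6) = 0.46·0.824344 + 0.54·0.999828 = 0.919105.

0.9191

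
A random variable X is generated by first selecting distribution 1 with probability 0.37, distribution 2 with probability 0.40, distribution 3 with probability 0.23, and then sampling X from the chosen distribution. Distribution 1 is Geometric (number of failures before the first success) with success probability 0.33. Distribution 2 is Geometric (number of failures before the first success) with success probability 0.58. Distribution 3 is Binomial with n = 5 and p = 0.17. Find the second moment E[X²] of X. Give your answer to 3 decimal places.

For each component E[X²] = Var + (mean)², giving 1: 10.2746; 2: 1.77289; 3: 1.428.
Overall E[X²] = 0.37·10.2746 + 0.4·1.77289 + 0.23·1.428 = 4.83918.

4.839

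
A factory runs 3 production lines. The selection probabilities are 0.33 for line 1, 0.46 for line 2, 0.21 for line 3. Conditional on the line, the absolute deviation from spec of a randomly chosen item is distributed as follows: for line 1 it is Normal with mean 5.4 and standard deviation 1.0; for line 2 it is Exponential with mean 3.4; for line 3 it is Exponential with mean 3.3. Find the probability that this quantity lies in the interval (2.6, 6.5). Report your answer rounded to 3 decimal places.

0.497

Conditional on each line, P(2.6 < X < 6.5): 1: 0.861779; 2: 0.317652; 3: 0.315309.
By total probability, P(2.6 < X < 6.5) = 0.33·0.861779 + 0.46·0.317652 + 0.21·0.315309 = 0.496722.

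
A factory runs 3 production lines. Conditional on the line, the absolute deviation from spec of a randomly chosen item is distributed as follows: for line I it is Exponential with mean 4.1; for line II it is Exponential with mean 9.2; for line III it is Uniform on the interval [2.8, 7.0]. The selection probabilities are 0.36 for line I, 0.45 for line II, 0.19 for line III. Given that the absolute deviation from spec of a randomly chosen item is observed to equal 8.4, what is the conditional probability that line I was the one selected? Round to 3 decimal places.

0.366

Likelihoods f(8.4 | ·): I: 0.0314371; II: 0.0436197; III: 0.
Posterior ∝ prior × likelihood. Numerator for I: 0.36·0.0314371 = 0.0113173.
Normalizing constant: 0.36·0.0314371 + 0.45·0.0436197 + 0.19·0 = 0.0309462.
P(I | observation) = 0.0113173 / 0.0309462 = 0.36571.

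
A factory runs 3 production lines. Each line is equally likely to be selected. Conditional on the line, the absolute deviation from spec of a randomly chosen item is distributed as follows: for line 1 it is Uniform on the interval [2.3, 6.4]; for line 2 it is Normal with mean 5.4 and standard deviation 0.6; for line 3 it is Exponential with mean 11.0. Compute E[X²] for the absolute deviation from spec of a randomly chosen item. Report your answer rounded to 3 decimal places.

For each component E[X²] = Var + (mean)², giving 1: 20.3233; 2: 29.52; 3: 242.
Overall E[X²] = 0.333333·20.3233 + 0.333333·29.52 + 0.333333·242 = 97.2811.

97.281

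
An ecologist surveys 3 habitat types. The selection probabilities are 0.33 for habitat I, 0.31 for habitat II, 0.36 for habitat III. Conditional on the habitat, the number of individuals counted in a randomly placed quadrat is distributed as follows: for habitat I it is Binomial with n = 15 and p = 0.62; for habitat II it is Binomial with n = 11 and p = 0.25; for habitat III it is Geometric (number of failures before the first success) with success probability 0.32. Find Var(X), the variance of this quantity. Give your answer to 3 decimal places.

Per component, I: μ=9.3, E[X²]=90.024; II: μ=2.75, E[X²]=9.625; III: μ=2.125, E[X²]=11.1562.
E[X] = 0.33·9.3 + 0.31·2.75 + 0.36·2.125 = 4.6865.
E[X²] = 0.33·90.024 + 0.31·9.625 + 0.36·11.1562 = 36.7079.
Var(X) = E[X²] − (E[X])² = 36.7079 − 21.9633 = 14.7446.

14.745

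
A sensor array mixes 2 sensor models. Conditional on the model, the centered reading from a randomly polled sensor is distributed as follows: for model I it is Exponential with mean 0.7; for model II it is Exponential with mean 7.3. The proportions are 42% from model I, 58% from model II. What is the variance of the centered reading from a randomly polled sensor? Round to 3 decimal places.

Per component, I: μ=0.7, E[X²]=0.98; II: μ=7.3, E[X²]=106.58.
E[X] = 0.42·0.7 + 0.58·7.3 = 4.528.
E[X²] = 0.42·0.98 + 0.58·106.58 = 62.228.
Var(X) = E[X²] − (E[X])² = 62.228 − 20.5028 = 41.7252.

41.725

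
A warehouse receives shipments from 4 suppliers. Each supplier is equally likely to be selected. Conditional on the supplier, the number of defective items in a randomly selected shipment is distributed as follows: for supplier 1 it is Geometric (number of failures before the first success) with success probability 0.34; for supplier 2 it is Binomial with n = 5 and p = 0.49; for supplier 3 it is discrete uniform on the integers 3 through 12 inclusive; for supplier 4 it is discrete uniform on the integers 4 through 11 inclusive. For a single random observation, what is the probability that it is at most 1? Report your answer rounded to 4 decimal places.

Conditional on each supplier, P(X ≤ 1): 1: 0.5644; 2: 0.20025; 3: 0; 4: 0.
By total probability, P(X ≤ 1) = 0.25·0.5644 + 0.25·0.20025 + 0.25·0 + 0.25·0 = 0.191162.

0.1912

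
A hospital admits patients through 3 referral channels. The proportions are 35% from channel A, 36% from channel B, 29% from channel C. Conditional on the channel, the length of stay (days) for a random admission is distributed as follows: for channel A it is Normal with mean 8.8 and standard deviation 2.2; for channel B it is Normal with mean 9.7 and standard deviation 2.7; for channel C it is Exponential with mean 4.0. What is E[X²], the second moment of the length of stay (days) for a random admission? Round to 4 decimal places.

For each component E[X²] = Var + (mean)², giving A: 82.28; B: 101.38; C: 32.
Overall E[X²] = 0.35·82.28 + 0.36·101.38 + 0.29·32 = 74.5748.

74.5748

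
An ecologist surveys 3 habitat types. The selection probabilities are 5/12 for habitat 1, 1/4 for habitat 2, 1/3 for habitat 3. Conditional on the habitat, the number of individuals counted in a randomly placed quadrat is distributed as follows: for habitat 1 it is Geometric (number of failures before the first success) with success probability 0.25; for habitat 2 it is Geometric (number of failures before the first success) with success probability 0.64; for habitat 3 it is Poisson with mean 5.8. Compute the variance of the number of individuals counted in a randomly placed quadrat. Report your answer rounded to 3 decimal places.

Per component, 1: μ=3, E[X²]=21; 2: μ=0.5625, E[X²]=1.19531; 3: μ=5.8, E[X²]=39.44.
E[X] = 0.416667·3 + 0.25·0.5625 + 0.333333·5.8 = 3.32396.
E[X²] = 0.416667·21 + 0.25·1.19531 + 0.333333·39.44 = 22.1955.
Var(X) = E[X²] − (E[X])² = 22.1955 − 11.0487 = 11.1468.

11.147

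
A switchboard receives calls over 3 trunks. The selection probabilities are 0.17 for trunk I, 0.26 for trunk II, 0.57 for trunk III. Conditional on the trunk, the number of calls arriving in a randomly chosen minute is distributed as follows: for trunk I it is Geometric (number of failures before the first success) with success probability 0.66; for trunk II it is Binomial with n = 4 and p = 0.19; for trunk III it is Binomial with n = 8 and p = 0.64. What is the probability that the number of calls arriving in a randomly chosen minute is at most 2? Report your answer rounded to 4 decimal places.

Conditional on each trunk, P(X ≤ 2): I: 0.960696; II: 0.976474; III: 0.0292594.
By total probability, P(X ≤ 2) = 0.17·0.960696 + 0.26·0.976474 + 0.57·0.0292594 = 0.433879.

0.4339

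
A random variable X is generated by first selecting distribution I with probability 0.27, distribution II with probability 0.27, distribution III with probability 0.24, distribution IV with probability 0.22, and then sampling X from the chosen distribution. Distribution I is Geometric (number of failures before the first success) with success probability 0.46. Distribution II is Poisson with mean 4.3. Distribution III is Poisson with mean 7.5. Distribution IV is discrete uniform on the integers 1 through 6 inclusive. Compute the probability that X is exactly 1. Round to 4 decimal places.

0.1205

Conditional on each component, P(X = 1): I: 0.2484; II: 0.0583448; III: 0.00414813; IV: 0.166667.
By total probability, P(X = 1) = 0.27·0.2484 + 0.27·0.0583448 + 0.24·0.00414813 + 0.22·0.166667 = 0.120483.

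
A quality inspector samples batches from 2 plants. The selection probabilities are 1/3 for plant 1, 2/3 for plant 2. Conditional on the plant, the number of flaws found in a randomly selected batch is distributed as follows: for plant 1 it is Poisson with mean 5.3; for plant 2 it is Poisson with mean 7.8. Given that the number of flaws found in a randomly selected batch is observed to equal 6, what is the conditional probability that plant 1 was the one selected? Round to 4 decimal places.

0.3748

Likelihoods P(X=6 | ·): 1: 0.15366; 2: 0.128156.
Posterior ∝ prior × likelihood. Numerator for 1: 0.333333·0.15366 = 0.0512201.
Normalizing constant: 0.333333·0.15366 + 0.666667·0.128156 = 0.136657.
P(1 | observation) = 0.0512201 / 0.136657 = 0.374807.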